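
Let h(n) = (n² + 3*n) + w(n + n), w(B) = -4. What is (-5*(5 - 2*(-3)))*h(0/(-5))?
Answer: 220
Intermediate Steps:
h(n) = -4 + n² + 3*n (h(n) = (n² + 3*n) - 4 = -4 + n² + 3*n)
(-5*(5 - 2*(-3)))*h(0/(-5)) = (-5*(5 - 2*(-3)))*(-4 + (0/(-5))² + 3*(0/(-5))) = (-5*(5 + 6))*(-4 + (0*(-⅕))² + 3*(0*(-⅕))) = (-5*11)*(-4 + 0² + 3*0) = -55*(-4 + 0 + 0) = -55*(-4) = 220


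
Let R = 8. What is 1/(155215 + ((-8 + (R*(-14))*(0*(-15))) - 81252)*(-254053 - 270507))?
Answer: 1/42625900815 ≈ 2.3460e-11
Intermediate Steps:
1/(155215 + ((-8 + (R*(-14))*(0*(-15))) - 81252)*(-254053 - 270507)) = 1/(155215 + ((-8 + (8*(-14))*(0*(-15))) - 81252)*(-254053 - 270507)) = 1/(155215 + ((-8 - 112*0) - 81252)*(-524560)) = 1/(155215 + ((-8 + 0) - 81252)*(-524560)) = 1/(155215 + (-8 - 81252)*(-524560)) = 1/(155215 - 81260*(-524560)) = 1/(155215 + 42625745600) = 1/42625900815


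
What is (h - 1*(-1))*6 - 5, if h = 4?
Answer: 25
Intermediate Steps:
(h - 1*(-1))*6 - 5 = (4 - 1*(-1))*6 - 5 = (4 + 1)*6 - 5 = 5*6 - 5 = 30 - 5 = 25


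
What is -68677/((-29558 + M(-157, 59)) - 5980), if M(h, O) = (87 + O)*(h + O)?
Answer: 68677/49846 ≈ 1.3778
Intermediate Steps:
M(h, O) = (87 + O)*(O + h)
-68677/((-29558 + M(-157, 59)) - 5980) = -68677/((-29558 + (59² + 87*59 + 87*(-157) + 59*(-157))) - 5980) = -68677/((-29558 + (3481 + 5133 - 13659 - 9263)) - 5980) = -68677/((-29558 - 14308) - 5980) = -68677/(-43866 - 5980) = -68677/(-49846) = -68677*(-1/49846) = 68677/49846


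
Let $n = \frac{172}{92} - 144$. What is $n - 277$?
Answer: $- \frac{9640}{23} \approx -419.13$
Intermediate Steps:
$n = - \frac{3269}{23}$ ($n = 172 \cdot \frac{1}{92} - 144 = \frac{43}{23} - 144 = - \frac{3269}{23} \approx -142.13$)
$n - 277 = - \frac{3269}{23} - 277 = - \frac{9640}{23}$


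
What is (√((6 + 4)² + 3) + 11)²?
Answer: (11 + √103)² ≈ 447.28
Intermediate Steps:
(√((6 + 4)² + 3) + 11)² = (√(10² + 3) + 11)² = (√(100 + 3) + 11)² = (√103 + 11)² = (11 + √103)²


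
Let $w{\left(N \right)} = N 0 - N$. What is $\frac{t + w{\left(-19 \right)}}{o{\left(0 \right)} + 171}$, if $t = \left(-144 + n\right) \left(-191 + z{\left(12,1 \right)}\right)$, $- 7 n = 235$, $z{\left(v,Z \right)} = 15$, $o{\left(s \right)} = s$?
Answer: $\frac{72967}{399} \approx 182.87$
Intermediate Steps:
$n = - \frac{235}{7}$ ($n = \left(- \frac{1}{7}\right) 235 = - \frac{235}{7} \approx -33.571$)
$w{\left(N \right)} = - N$ ($w{\left(N \right)} = 0 - N = - N$)
$t = \frac{218768}{7}$ ($t = \left(-144 - \frac{235}{7}\right) \left(-191 + 15\right) = \left(- \frac{1243}{7}\right) \left(-176\right) = \frac{218768}{7} \approx 31253.0$)
$\frac{t + w{\left(-19 \right)}}{o{\left(0 \right)} + 171} = \frac{\frac{218768}{7} - -19}{0 + 171} = \frac{\frac{218768}{7} + 19}{171} = \frac{218901}{7} \cdot \frac{1}{171} = \frac{72967}{399}$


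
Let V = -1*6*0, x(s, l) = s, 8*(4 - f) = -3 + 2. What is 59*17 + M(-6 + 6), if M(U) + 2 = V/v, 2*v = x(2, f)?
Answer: 1001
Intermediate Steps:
f = 33/8 (f = 4 - (-3 + 2)/8 = 4 - ⅛*(-1) = 4 + ⅛ = 33/8 ≈ 4.1250)
V = 0 (V = -6*0 = 0)
v = 1 (v = (½)*2 = 1)
M(U) = -2 (M(U) = -2 + 0/1 = -2 + 0*1 = -2 + 0 = -2)
59*17 + M(-6 + 6) = 59*17 - 2 = 1003 - 2 = 1001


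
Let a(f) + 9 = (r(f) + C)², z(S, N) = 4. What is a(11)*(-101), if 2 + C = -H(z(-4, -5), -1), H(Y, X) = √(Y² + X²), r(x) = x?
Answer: -8989 + 1818*√17 ≈ -1493.2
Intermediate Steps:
H(Y, X) = √(X² + Y²)
C = -2 - √17 (C = -2 - √((-1)² + 4²) = -2 - √(1 + 16) = -2 - √17 ≈ -6.1231)
a(f) = -9 + (-2 + f - √17)² (a(f) = -9 + (f + (-2 - √17))² = -9 + (-2 + f - √17)²)
a(11)*(-101) = (-9 + (2 + √17 - 1*11)²)*(-101) = (-9 + (2 + √17 - 11)²)*(-101) = (-9 + (-9 + √17)²)*(-101) = 909 - 101*(-9 + √17)²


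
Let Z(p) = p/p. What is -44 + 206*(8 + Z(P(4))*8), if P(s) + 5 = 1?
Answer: 3252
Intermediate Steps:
P(s) = -4 (P(s) = -5 + 1 = -4)
Z(p) = 1
-44 + 206*(8 + Z(P(4))*8) = -44 + 206*(8 + 1*8) = -44 + 206*(8 + 8) = -44 + 206*16 = -44 + 3296 = 3252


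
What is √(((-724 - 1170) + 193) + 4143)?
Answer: √2442 ≈ 49.417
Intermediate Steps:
√(((-724 - 1170) + 193) + 4143) = √((-1894 + 193) + 4143) = √(-1701 + 4143) = √2442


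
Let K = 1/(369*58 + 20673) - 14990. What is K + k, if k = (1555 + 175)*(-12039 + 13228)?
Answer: 85916308501/42075 ≈ 2.0420e+6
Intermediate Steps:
K = -630704249/42075 (K = 1/(21402 + 20673) - 14990 = 1/42075 - 14990 = -630704249/42075 ≈ -14990.)
k = 2056970 (k = 1730*1189 = 2056970)
K + k = -630704249/42075 + 2056970 = 85916308501/42075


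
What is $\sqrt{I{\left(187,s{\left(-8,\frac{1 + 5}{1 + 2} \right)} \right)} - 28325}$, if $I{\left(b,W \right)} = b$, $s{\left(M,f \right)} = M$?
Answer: $i \sqrt{28138} \approx 167.74 i$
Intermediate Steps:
$\sqrt{I{\left(187,s{\left(-8,\frac{1 + 5}{1 + 2} \right)} \right)} - 28325} = \sqrt{187 - 28325} = \sqrt{-28138} = i \sqrt{28138}$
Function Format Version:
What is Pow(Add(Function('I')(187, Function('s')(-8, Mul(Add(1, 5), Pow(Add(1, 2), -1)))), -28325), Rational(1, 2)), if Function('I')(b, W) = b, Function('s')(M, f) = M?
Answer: Mul(I, Pow(28138, Rational(1, 2))) ≈ Mul(167.74, I)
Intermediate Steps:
Pow(Add(Function('I')(187, Function('s')(-8, Mul(Add(1, 5), Pow(Add(1, 2), -1)))), -28325), Rational(1, 2)) = Pow(Add(187, -28325), Rational(1, 2)) = Pow(-28138, Rational(1, 2)) = Mul(I, Pow(28138, Rational(1, 2)))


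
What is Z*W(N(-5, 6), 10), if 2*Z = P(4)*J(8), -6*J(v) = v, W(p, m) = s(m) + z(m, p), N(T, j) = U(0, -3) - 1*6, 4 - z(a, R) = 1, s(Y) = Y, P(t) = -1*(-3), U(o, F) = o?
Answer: -26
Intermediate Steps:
P(t) = 3
z(a, R) = 3 (z(a, R) = 4 - 1*1 = 4 - 1 = 3)
N(T, j) = -6 (N(T, j) = 0 - 1*6 = 0 - 6 = -6)
W(p, m) = 3 + m (W(p, m) = m + 3 = 3 + m)
J(v) = -v/6
Z = -2 (Z = (3*(-⅙*8))/2 = (3*(-4/3))/2 = (½)*(-4) = -2)
Z*W(N(-5, 6), 10) = -2*(3 + 10) = -2*13 = -26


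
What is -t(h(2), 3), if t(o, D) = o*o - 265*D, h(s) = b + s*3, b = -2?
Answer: 779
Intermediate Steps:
h(s) = -2 + 3*s (h(s) = -2 + s*3 = -2 + 3*s)
t(o, D) = o**2 - 265*D
-t(h(2), 3) = -((-2 + 3*2)**2 - 265*3) = -((-2 + 6)**2 - 795) = -(4**2 - 795) = -(16 - 795) = -1*(-779) = 779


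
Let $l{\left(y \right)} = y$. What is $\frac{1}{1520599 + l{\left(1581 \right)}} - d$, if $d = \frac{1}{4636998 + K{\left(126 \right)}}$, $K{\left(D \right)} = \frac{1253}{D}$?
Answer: $\frac{56066903}{127050493551740} \approx 4.413 \cdot 10^{-7}$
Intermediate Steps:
$d = \frac{18}{83466143}$ ($d = \frac{1}{4636998 + \frac{1253}{126}} = \frac{1}{4636998 + 1253 \cdot \frac{1}{126}} = \frac{1}{4636998 + \frac{179}{18}} = \frac{1}{\frac{83466143}{18}} = \frac{18}{83466143} \approx 2.1566 \cdot 10^{-7}$)
$\frac{1}{1520599 + l{\left(1581 \right)}} - d = \frac{1}{1520599 + 1581} - \frac{18}{83466143} = \frac{1}{1522180} - \frac{18}{83466143} = \frac{56066903}{127050493551740}$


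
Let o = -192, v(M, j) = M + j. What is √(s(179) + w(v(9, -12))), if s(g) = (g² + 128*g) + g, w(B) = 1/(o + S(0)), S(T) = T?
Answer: √31756029/24 ≈ 234.80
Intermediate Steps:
w(B) = -1/192 (w(B) = 1/(-192 + 0) = 1/(-192) = -1/192)
s(g) = g² + 129*g
√(s(179) + w(v(9, -12))) = √(179*(129 + 179) - 1/192) = √(179*308 - 1/192) = √(55132 - 1/192) = √(10585343/192) = √31756029/24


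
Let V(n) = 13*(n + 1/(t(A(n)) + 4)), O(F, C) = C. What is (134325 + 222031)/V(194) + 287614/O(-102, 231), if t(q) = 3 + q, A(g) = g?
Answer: 1135297682/818895 ≈ 1386.4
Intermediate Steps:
V(n) = 13*n + 13/(7 + n) (V(n) = 13*(n + 1/((3 + n) + 4)) = 13*(n + 1/(7 + n)) = 13*n + 13/(7 + n))
(134325 + 222031)/V(194) + 287614/O(-102, 231) = (134325 + 222031)/((13*(1 + 194**2 + 7*194)/(7 + 194))) + 287614/231 = 356356/((13*(1 + 37636 + 1358)/201)) + 287614*(1/231) = 356356/((13*(1/201)*38995)) + 287614/231 = 356356/(506935/201) + 287614/231 = 356356*(201/506935) + 287614/231 = 500892/3545 + 287614/231 = 1135297682/818895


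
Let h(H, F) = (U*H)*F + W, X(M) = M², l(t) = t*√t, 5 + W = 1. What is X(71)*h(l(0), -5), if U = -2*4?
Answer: -20164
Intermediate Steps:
W = -4 (W = -5 + 1 = -4)
U = -8
l(t) = t^(3/2)
h(H, F) = -4 - 8*F*H (h(H, F) = (-8*H)*F - 4 = -8*F*H - 4 = -4 - 8*F*H)
X(71)*h(l(0), -5) = 71²*(-4 - 8*(-5)*0^(3/2)) = 5041*(-4 - 8*(-5)*0) = 5041*(-4 + 0) = 5041*(-4) = -20164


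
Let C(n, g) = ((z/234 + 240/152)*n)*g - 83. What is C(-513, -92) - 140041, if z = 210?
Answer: -302232/13 ≈ -23249.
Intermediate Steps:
C(n, g) = -83 + 1835*g*n/741 (C(n, g) = ((210/234 + 240/152)*n)*g - 83 = ((210*(1/234) + 240*(1/152))*n)*g - 83 = ((35/39 + 30/19)*n)*g - 83 = (1835*n/741)*g - 83 = 1835*g*n/741 - 83 = -83 + 1835*g*n/741)
C(-513, -92) - 140041 = (-83 + (1835/741)*(-92)*(-513)) - 140041 = (-83 + 1519380/13) - 140041 = 1518301/13 - 140041 = -302232/13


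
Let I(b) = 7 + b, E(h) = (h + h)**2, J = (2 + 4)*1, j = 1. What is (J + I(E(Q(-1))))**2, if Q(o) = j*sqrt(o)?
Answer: 81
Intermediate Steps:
J = 6 (J = 6*1 = 6)
Q(o) = sqrt(o) (Q(o) = 1*sqrt(o) = sqrt(o))
E(h) = 4*h**2 (E(h) = (2*h)**2 = 4*h**2)
(J + I(E(Q(-1))))**2 = (6 + (7 + 4*(sqrt(-1))**2))**2 = (6 + (7 + 4*I**2))**2 = (6 + (7 + 4*(-1)))**2 = (6 + (7 - 4))**2 = (6 + 3)**2 = 9**2 = 81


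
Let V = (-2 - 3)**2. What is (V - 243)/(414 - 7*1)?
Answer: -218/407 ≈ -0.53563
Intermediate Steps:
V = 25 (V = (-5)**2 = 25)
(V - 243)/(414 - 7*1) = (25 - 243)/(414 - 7*1) = -218/(414 - 7) = -218/407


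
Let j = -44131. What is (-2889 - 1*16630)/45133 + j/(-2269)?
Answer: 1947475812/102406777 ≈ 19.017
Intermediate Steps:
(-2889 - 1*16630)/45133 + j/(-2269) = (-2889 - 1*16630)/45133 - 44131/(-2269) = (-2889 - 16630)*(1/45133) - 44131*(-1/2269) = -19519*1/45133 + 44131/2269 = -19519/45133 + 44131/2269 = 1947475812/102406777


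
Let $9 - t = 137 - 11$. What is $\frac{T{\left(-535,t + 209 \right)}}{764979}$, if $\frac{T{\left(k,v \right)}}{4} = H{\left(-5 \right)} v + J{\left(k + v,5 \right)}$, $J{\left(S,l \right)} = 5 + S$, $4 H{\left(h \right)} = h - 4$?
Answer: $- \frac{860}{254993} \approx -0.0033726$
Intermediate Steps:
$H{\left(h \right)} = -1 + \frac{h}{4}$ ($H{\left(h \right)} = \frac{h - 4}{4} = \frac{-4 + h}{4} = -1 + \frac{h}{4}$)
$t = -117$ ($t = 9 - \left(137 - 11\right) = 9 - 126 = -117$)
$T{\left(k,v \right)} = 20 - 5 v + 4 k$ ($T{\left(k,v \right)} = 4 \left(\left(-1 + \frac{1}{4} \left(-5\right)\right) v + \left(5 + \left(k + v\right)\right)\right) = 4 \left(\left(-1 - \frac{5}{4}\right) v + \left(5 + k + v\right)\right) = 4 \left(- \frac{9 v}{4} + \left(5 + k + v\right)\right) = 4 \left(5 + k - \frac{5 v}{4}\right) = 20 - 5 v + 4 k$)
$\frac{T{\left(-535,t + 209 \right)}}{764979} = \frac{20 - 5 \left(-117 + 209\right) + 4 \left(-535\right)}{764979} = \left(20 - 460 - 2140\right) \frac{1}{764979} = \left(-2580\right) \frac{1}{764979} = - \frac{860}{254993}$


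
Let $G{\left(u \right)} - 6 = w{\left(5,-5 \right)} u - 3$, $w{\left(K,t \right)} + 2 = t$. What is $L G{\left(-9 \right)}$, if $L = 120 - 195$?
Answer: $-4950$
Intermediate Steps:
$w{\left(K,t \right)} = -2 + t$
$G{\left(u \right)} = 3 - 7 u$ ($G{\left(u \right)} = 6 + \left(\left(-2 - 5\right) u - 3\right) = 6 - \left(3 + 7 u\right) = 3 - 7 u$)
$L = -75$
$L G{\left(-9 \right)} = - 75 \left(3 - -63\right) = - 75 \left(3 + 63\right) = \left(-75\right) 66 = -4950$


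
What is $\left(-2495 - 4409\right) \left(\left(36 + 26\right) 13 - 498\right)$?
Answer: $-2126432$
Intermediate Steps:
$\left(-2495 - 4409\right) \left(\left(36 + 26\right) 13 - 498\right) = - 6904 \left(62 \cdot 13 - 498\right) = - 6904 \left(806 - 498\right) = \left(-6904\right) 308 = -2126432$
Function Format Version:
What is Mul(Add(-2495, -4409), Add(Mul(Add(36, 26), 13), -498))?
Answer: -2126432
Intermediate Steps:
Mul(Add(-2495, -4409), Add(Mul(Add(36, 26), 13), -498)) = Mul(-6904, Add(Mul(62, 13), -498)) = Mul(-6904, Add(806, -498)) = Mul(-6904, 308) = -2126432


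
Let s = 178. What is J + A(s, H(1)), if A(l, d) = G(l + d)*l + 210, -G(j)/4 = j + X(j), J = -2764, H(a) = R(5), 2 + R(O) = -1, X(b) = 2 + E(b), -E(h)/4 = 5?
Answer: -114338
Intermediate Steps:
E(h) = -20 (E(h) = -4*5 = -20)
X(b) = -18 (X(b) = 2 - 20 = -18)
R(O) = -3 (R(O) = -2 - 1 = -3)
H(a) = -3
G(j) = 72 - 4*j (G(j) = -4*(j - 18) = -4*(-18 + j) = 72 - 4*j)
A(l, d) = 210 + l*(72 - 4*d - 4*l) (A(l, d) = (72 - 4*(l + d))*l + 210 = (72 - 4*(d + l))*l + 210 = (72 + (-4*d - 4*l))*l + 210 = (72 - 4*d - 4*l)*l + 210 = l*(72 - 4*d - 4*l) + 210 = 210 + l*(72 - 4*d - 4*l))
J + A(s, H(1)) = -2764 + (210 - 4*178*(-18 - 3 + 178)) = -2764 + (210 - 4*178*157) = -2764 + (210 - 111784) = -2764 - 111574 = -114338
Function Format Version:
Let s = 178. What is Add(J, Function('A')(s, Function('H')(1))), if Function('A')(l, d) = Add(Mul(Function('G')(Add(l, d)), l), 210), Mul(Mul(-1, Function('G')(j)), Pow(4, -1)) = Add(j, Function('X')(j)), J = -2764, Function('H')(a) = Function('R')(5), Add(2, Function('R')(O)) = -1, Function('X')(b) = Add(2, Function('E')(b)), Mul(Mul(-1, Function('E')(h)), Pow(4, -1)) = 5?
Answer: -114338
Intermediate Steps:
Function('E')(h) = -20 (Function('E')(h) = Mul(-4, 5) = -20)
Function('X')(b) = -18 (Function('X')(b) = Add(2, -20) = -18)
Function('R')(O) = -3 (Function('R')(O) = Add(-2, -1) = -3)
Function('H')(a) = -3
Function('G')(j) = Add(72, Mul(-4, j)) (Function('G')(j) = Mul(-4, Add(j, -18)) = Mul(-4, Add(-18, j)) = Add(72, Mul(-4, j)))
Function('A')(l, d) = Add(210, Mul(l, Add(72, Mul(-4, d), Mul(-4, l)))) (Function('A')(l, d) = Add(Mul(Add(72, Mul(-4, Add(l, d))), l), 210) = Add(Mul(Add(72, Mul(-4, Add(d, l))), l), 210) = Add(Mul(Add(72, Add(Mul(-4, d), Mul(-4, l))), l), 210) = Add(Mul(Add(72, Mul(-4, d), Mul(-4, l)), l), 210) = Add(Mul(l, Add(72, Mul(-4, d), Mul(-4, l))), 210) = Add(210, Mul(l, Add(72, Mul(-4, d), Mul(-4, l)))))
Add(J, Function('A')(s, Function('H')(1))) = Add(-2764, Add(210, Mul(-4, 178, Add(-18, -3, 178)))) = Add(-2764, Add(210, Mul(-4, 178, 157))) = Add(-2764, Add(210, -111784)) = Add(-2764, -111574) = -114338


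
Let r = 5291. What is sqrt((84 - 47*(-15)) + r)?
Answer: 8*sqrt(95) ≈ 77.974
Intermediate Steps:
sqrt((84 - 47*(-15)) + r) = sqrt((84 - 47*(-15)) + 5291) = sqrt((84 + 705) + 5291) = sqrt(789 + 5291) = sqrt(6080) = 8*sqrt(95)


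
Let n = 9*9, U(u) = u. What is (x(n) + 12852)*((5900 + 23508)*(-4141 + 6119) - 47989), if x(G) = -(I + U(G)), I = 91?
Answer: 736974723800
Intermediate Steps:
n = 81
x(G) = -91 - G (x(G) = -(91 + G) = -91 - G)
(x(n) + 12852)*((5900 + 23508)*(-4141 + 6119) - 47989) = ((-91 - 1*81) + 12852)*((5900 + 23508)*(-4141 + 6119) - 47989) = ((-91 - 81) + 12852)*(29408*1978 - 47989) = (-172 + 12852)*(58169024 - 47989) = 12680*58121035 = 736974723800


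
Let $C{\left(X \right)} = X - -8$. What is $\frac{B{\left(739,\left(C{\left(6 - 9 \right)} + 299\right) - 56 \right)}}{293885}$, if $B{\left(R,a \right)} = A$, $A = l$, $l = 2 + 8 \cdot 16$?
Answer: $\frac{26}{58777} \approx 0.00044235$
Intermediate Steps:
$l = 130$ ($l = 2 + 128 = 130$)
$C{\left(X \right)} = 8 + X$ ($C{\left(X \right)} = X + 8 = 8 + X$)
$A = 130$
$B{\left(R,a \right)} = 130$
$\frac{B{\left(739,\left(C{\left(6 - 9 \right)} + 299\right) - 56 \right)}}{293885} = \frac{130}{293885} = 130 \cdot \frac{1}{293885} = \frac{26}{58777}$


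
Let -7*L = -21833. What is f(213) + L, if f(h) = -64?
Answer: 3055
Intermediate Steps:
L = 3119 (L = -⅐*(-21833) = 3119)
f(213) + L = -64 + 3119 = 3055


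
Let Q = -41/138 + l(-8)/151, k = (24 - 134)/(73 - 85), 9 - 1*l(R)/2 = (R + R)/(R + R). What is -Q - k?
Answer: -31172/3473 ≈ -8.9755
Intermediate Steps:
l(R) = 16 (l(R) = 18 - 2*(R + R)/(R + R) = 18 - 2*2*R/(2*R) = 18 - 2*2*R*1/(2*R) = 18 - 2*1 = 18 - 2 = 16)
k = 55/6 (k = -110/(-12) = -110*(-1/12) = 55/6 ≈ 9.1667)
Q = -3983/20838 (Q = -41/138 + 16/151 = -3983/20838 ≈ -0.19114)
-Q - k = -1*(-3983/20838) - 1*55/6 = 3983/20838 - 55/6 = -31172/3473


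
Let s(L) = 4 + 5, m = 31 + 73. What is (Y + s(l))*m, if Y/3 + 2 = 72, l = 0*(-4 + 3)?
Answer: 22776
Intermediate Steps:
m = 104
l = 0 (l = 0*(-1) = 0)
Y = 210 (Y = -6 + 3*72 = -6 + 216 = 210)
s(L) = 9
(Y + s(l))*m = (210 + 9)*104 = 219*104 = 22776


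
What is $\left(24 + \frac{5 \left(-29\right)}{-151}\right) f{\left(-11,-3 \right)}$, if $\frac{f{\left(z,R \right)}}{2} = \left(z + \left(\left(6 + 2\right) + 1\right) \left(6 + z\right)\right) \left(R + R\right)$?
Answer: $\frac{2532768}{151} \approx 16773.0$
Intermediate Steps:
$f{\left(z,R \right)} = 4 R \left(54 + 10 z\right)$ ($f{\left(z,R \right)} = 2 \left(z + \left(\left(6 + 2\right) + 1\right) \left(6 + z\right)\right) \left(R + R\right) = 2 \left(z + \left(8 + 1\right) \left(6 + z\right)\right) 2 R = 2 \left(z + 9 \left(6 + z\right)\right) 2 R = 2 \left(z + \left(54 + 9 z\right)\right) 2 R = 2 \left(54 + 10 z\right) 2 R = 2 \cdot 2 R \left(54 + 10 z\right) = 4 R \left(54 + 10 z\right)$)
$\left(24 + \frac{5 \left(-29\right)}{-151}\right) f{\left(-11,-3 \right)} = \left(24 + \frac{5 \left(-29\right)}{-151}\right) 8 \left(-3\right) \left(27 + 5 \left(-11\right)\right) = \left(24 - - \frac{145}{151}\right) 8 \left(-3\right) \left(27 - 55\right) = \left(24 + \frac{145}{151}\right) 8 \left(-3\right) \left(-28\right) = \frac{3769}{151} \cdot 672 = \frac{2532768}{151}$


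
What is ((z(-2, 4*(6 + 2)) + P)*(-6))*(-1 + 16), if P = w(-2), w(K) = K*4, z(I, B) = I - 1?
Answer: 990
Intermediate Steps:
z(I, B) = -1 + I
w(K) = 4*K
P = -8 (P = 4*(-2) = -8)
((z(-2, 4*(6 + 2)) + P)*(-6))*(-1 + 16) = (((-1 - 2) - 8)*(-6))*(-1 + 16) = ((-3 - 8)*(-6))*15 = -11*(-6)*15 = 66*15 = 990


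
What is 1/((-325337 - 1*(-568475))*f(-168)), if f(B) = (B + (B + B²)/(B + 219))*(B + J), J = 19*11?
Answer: 17/64756402368 ≈ 2.6252e-10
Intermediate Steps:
J = 209
f(B) = (209 + B)*(B + (B + B²)/(219 + B)) (f(B) = (B + (B + B²)/(B + 219))*(B + 209) = (B + (B + B²)/(219 + B))*(209 + B) = (209 + B)*(B + (B + B²)/(219 + B)))
1/((-325337 - 1*(-568475))*f(-168)) = 1/((-325337 - 1*(-568475))*((2*(-168)*(22990 + (-168)² + 319*(-168))/(219 - 168)))) = 1/((-325337 + 568475)*((2*(-168)*(22990 + 28224 - 53592)/51))) = 1/(243138*((2*(-168)*(1/51)*(-2378)))) = 1/(243138*(266336/17)) = (1/243138)*(17/266336) = 17/64756402368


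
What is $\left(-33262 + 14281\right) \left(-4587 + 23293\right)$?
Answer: $-355058586$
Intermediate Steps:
$\left(-33262 + 14281\right) \left(-4587 + 23293\right) = \left(-18981\right) 18706 = -355058586$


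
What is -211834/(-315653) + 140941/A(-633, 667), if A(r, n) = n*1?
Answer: 44629742751/210540551 ≈ 211.98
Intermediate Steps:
A(r, n) = n
-211834/(-315653) + 140941/A(-633, 667) = -211834/(-315653) + 140941/667 = -211834*(-1/315653) + 140941*(1/667) = 211834/315653 + 140941/667 = 44629742751/210540551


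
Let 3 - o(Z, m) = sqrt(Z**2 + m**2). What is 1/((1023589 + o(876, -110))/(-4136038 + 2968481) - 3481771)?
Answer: -4746314335344273723/16525583770758517164128045 - 2335114*sqrt(194869)/16525583770758517164128045 ≈ -2.8721e-7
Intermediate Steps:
o(Z, m) = 3 - sqrt(Z**2 + m**2)
1/((1023589 + o(876, -110))/(-4136038 + 2968481) - 3481771) = 1/((1023589 + (3 - sqrt(876**2 + (-110)**2)))/(-4136038 + 2968481) - 3481771) = 1/((1023589 + (3 - sqrt(767376 + 12100)))/(-1167557) - 3481771) = 1/((1023589 + (3 - sqrt(779476)))*(-1/1167557) - 3481771) = 1/((1023589 + (3 - 2*sqrt(194869)))*(-1/1167557) - 3481771) = 1/((1023592 - 2*sqrt(194869))*(-1/1167557) - 3481771) = 1/((-1023592/1167557 + 2*sqrt(194869)/1167557) - 3481771) = 1/(-4065167127039/1167557 + 2*sqrt(194869)/1167557)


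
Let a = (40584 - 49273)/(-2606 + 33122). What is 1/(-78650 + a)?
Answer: -30516/2400092089 ≈ -1.2715e-5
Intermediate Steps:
a = -8689/30516 ≈ -0.28474
1/(-78650 + a) = 1/(-78650 - 8689/30516) = 1/(-2400092089/30516) = -30516/2400092089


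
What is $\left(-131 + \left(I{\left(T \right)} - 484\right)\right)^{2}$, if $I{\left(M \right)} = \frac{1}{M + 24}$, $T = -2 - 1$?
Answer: $\frac{166771396}{441} \approx 3.7817 \cdot 10^{5}$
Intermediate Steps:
$T = -3$
$I{\left(M \right)} = \frac{1}{24 + M}$
$\left(-131 + \left(I{\left(T \right)} - 484\right)\right)^{2} = \left(-131 + \left(\frac{1}{24 - 3} - 484\right)\right)^{2} = \left(-131 - \left(484 - \frac{1}{21}\right)\right)^{2} = \left(-131 + \left(\frac{1}{21} - 484\right)\right)^{2} = \left(-131 - \frac{10163}{21}\right)^{2} = \left(- \frac{12914}{21}\right)^{2} = \frac{166771396}{441}$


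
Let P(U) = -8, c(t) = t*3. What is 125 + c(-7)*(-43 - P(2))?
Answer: 860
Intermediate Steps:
c(t) = 3*t
125 + c(-7)*(-43 - P(2)) = 125 + (3*(-7))*(-43 - 1*(-8)) = 125 - 21*(-43 + 8) = 125 - 21*(-35) = 125 + 735 = 860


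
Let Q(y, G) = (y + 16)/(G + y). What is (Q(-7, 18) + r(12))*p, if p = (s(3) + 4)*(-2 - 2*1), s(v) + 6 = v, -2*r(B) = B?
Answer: 228/11 ≈ 20.727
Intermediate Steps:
r(B) = -B/2
Q(y, G) = (16 + y)/(G + y)
s(v) = -6 + v
p = -4 (p = ((-6 + 3) + 4)*(-2 - 2*1) = (-3 + 4)*(-2 - 2) = 1*(-4) = -4)
(Q(-7, 18) + r(12))*p = ((16 - 7)/(18 - 7) - 1/2*12)*(-4) = (9/11 - 6)*(-4) = -57/11*(-4) = 228/11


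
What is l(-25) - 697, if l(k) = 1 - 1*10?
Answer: -706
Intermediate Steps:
l(k) = -9 (l(k) = 1 - 10 = -9)
l(-25) - 697 = -9 - 697 = -706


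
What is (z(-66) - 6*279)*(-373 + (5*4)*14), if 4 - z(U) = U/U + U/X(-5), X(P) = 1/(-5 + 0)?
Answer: 186093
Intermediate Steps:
X(P) = -1/5 (X(P) = 1/(-5) = -1/5)
z(U) = 3 + 5*U (z(U) = 4 - (U/U + U/(-1/5)) = 4 - (1 + U*(-5)) = 4 - (1 - 5*U) = 4 + (-1 + 5*U) = 3 + 5*U)
(z(-66) - 6*279)*(-373 + (5*4)*14) = ((3 + 5*(-66)) - 6*279)*(-373 + (5*4)*14) = ((3 - 330) - 1674)*(-373 + 20*14) = (-327 - 1674)*(-373 + 280) = -2001*(-93) = 186093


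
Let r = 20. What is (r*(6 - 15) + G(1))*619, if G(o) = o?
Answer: -110801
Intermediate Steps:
(r*(6 - 15) + G(1))*619 = (20*(6 - 15) + 1)*619 = (20*(-9) + 1)*619 = (-180 + 1)*619 = -179*619 = -110801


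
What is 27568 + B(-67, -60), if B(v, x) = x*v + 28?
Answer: 31616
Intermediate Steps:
B(v, x) = 28 + v*x (B(v, x) = v*x + 28 = 28 + v*x)
27568 + B(-67, -60) = 27568 + (28 - 67*(-60)) = 27568 + (28 + 4020) = 27568 + 4048 = 31616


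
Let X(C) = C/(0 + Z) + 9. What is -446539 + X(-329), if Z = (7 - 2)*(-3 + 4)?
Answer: -2232979/5 ≈ -4.4660e+5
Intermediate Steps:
Z = 5 (Z = 5*1 = 5)
X(C) = 9 + C/5 (X(C) = C/(0 + 5) + 9 = C/5 + 9 = 9 + C/5)
-446539 + X(-329) = -446539 + (9 + (⅕)*(-329)) = -446539 + (9 - 329/5) = -446539 - 284/5 = -2232979/5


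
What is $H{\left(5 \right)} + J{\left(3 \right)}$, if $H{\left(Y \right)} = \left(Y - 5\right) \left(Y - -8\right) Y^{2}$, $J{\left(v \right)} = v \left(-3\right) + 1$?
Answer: $-8$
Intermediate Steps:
$J{\left(v \right)} = 1 - 3 v$ ($J{\left(v \right)} = - 3 v + 1 = 1 - 3 v$)
$H{\left(Y \right)} = Y^{2} \left(-5 + Y\right) \left(8 + Y\right)$ ($H{\left(Y \right)} = \left(-5 + Y\right) \left(Y + 8\right) Y^{2} = \left(-5 + Y\right) \left(8 + Y\right) Y^{2} = Y^{2} \left(-5 + Y\right) \left(8 + Y\right)$)
$H{\left(5 \right)} + J{\left(3 \right)} = 5^{2} \left(-40 + 5^{2} + 3 \cdot 5\right) + \left(1 - 9\right) = 25 \left(-40 + 25 + 15\right) + \left(1 - 9\right) = 25 \cdot 0 - 8 = 0 - 8 = -8$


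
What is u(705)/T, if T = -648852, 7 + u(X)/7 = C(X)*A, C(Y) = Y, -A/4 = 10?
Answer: 197449/648852 ≈ 0.30431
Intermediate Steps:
A = -40 (A = -4*10 = -40)
u(X) = -49 - 280*X (u(X) = -49 + 7*(X*(-40)) = -49 + 7*(-40*X) = -49 - 280*X)
u(705)/T = (-49 - 280*705)/(-648852) = (-49 - 197400)*(-1/648852) = -197449*(-1/648852) = 197449/648852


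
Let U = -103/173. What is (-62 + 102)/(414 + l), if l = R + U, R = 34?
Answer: 6920/77401 ≈ 0.089405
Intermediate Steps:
U = -103/173 (U = -103*1/173 = -103/173 ≈ -0.59538)
l = 5779/173 (l = 34 - 103/173 = 5779/173 ≈ 33.405)
(-62 + 102)/(414 + l) = (-62 + 102)/(414 + 5779/173) = 40/(77401/173) = 40*(173/77401) = 6920/77401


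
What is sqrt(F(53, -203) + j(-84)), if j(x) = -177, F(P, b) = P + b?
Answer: I*sqrt(327) ≈ 18.083*I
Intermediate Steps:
sqrt(F(53, -203) + j(-84)) = sqrt((53 - 203) - 177) = sqrt(-150 - 177) = sqrt(-327) = I*sqrt(327)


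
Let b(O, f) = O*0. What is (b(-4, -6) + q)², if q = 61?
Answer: 3721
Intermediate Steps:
b(O, f) = 0
(b(-4, -6) + q)² = (0 + 61)² = 61² = 3721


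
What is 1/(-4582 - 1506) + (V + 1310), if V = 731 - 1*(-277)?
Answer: 14111983/6088 ≈ 2318.0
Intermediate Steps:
V = 1008 (V = 731 + 277 = 1008)
1/(-4582 - 1506) + (V + 1310) = 1/(-4582 - 1506) + (1008 + 1310) = 1/(-6088) + 2318 = -1/6088 + 2318 = 14111983/6088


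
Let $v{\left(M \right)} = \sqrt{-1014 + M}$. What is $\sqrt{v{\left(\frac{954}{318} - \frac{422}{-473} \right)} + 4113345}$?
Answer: $\frac{\sqrt{920274563505 + 17501 i \sqrt{165077}}}{473} \approx 2028.1 + 0.0078353 i$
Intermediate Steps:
$\sqrt{v{\left(\frac{954}{318} - \frac{422}{-473} \right)} + 4113345} = \sqrt{\sqrt{-1014 + \left(\frac{954}{318} - \frac{422}{-473}\right)} + 4113345} = \sqrt{\sqrt{-1014 + \left(954 \cdot \frac{1}{318} - - \frac{422}{473}\right)} + 4113345} = \sqrt{\sqrt{-1014 + \left(3 + \frac{422}{473}\right)} + 4113345} = \sqrt{\sqrt{-1014 + \frac{1841}{473}} + 4113345} = \sqrt{\sqrt{- \frac{477781}{473}} + 4113345} = \sqrt{\frac{37 i \sqrt{165077}}{473} + 4113345} = \sqrt{4113345 + \frac{37 i \sqrt{165077}}{473}}$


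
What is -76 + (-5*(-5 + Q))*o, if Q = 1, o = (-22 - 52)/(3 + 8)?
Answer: -2316/11 ≈ -210.55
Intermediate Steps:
o = -74/11 ≈ -6.7273
-76 + (-5*(-5 + Q))*o = -76 - 5*(-5 + 1)*(-74/11) = -76 - 5*(-4)*(-74/11) = -76 + 20*(-74/11) = -76 - 1480/11 = -2316/11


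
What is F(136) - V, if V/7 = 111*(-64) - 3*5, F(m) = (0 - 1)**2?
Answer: 49834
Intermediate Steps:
F(m) = 1 (F(m) = (-1)**2 = 1)
V = -49833 (V = 7*(111*(-64) - 3*5) = 7*(-7104 - 15) = 7*(-7119) = -49833)
F(136) - V = 1 - 1*(-49833) = 1 + 49833 = 49834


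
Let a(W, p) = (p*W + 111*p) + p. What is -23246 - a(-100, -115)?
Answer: -21866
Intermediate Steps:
a(W, p) = 112*p + W*p (a(W, p) = (W*p + 111*p) + p = (111*p + W*p) + p = 112*p + W*p)
-23246 - a(-100, -115) = -23246 - (-115)*(112 - 100) = -23246 - (-115)*12 = -23246 - 1*(-1380) = -23246 + 1380 = -21866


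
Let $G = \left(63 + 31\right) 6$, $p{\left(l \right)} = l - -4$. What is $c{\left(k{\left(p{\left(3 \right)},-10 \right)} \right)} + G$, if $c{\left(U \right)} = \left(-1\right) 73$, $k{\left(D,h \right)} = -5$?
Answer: $491$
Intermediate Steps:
$p{\left(l \right)} = 4 + l$ ($p{\left(l \right)} = l + 4 = 4 + l$)
$G = 564$ ($G = 94 \cdot 6 = 564$)
$c{\left(U \right)} = -73$
$c{\left(k{\left(p{\left(3 \right)},-10 \right)} \right)} + G = -73 + 564 = 491$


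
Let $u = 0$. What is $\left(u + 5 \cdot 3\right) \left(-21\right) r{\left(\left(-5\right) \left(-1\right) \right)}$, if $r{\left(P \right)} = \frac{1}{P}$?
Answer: $-63$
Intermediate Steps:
$\left(u + 5 \cdot 3\right) \left(-21\right) r{\left(\left(-5\right) \left(-1\right) \right)} = \frac{\left(0 + 5 \cdot 3\right) \left(-21\right)}{\left(-5\right) \left(-1\right)} = \frac{\left(0 + 15\right) \left(-21\right)}{5} = 15 \left(-21\right) \frac{1}{5} = \left(-315\right) \frac{1}{5} = -63$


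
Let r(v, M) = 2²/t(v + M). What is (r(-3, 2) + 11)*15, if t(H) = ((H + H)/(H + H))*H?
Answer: 105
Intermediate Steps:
t(H) = H (t(H) = ((2*H)/((2*H)))*H = ((2*H)*(1/(2*H)))*H = 1*H = H)
r(v, M) = 4/(M + v) (r(v, M) = 2²/(v + M) = 4/(M + v))
(r(-3, 2) + 11)*15 = (4/(2 - 3) + 11)*15 = (4/(-1) + 11)*15 = (4*(-1) + 11)*15 = (-4 + 11)*15 = 7*15 = 105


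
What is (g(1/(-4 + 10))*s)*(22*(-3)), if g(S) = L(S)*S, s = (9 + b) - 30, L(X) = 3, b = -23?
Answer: 1452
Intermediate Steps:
s = -44 (s = (9 - 23) - 30 = -14 - 30 = -44)
g(S) = 3*S
(g(1/(-4 + 10))*s)*(22*(-3)) = ((3/(-4 + 10))*(-44))*(22*(-3)) = ((3/6)*(-44))*(-66) = ((3*(⅙))*(-44))*(-66) = ((½)*(-44))*(-66) = -22*(-66) = 1452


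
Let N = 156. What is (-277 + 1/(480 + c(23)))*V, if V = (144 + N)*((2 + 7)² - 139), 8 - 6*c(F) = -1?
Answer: 1547144200/321 ≈ 4.8198e+6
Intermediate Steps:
c(F) = 3/2 (c(F) = 4/3 - ⅙*(-1) = 4/3 + ⅙ = 3/2)
V = -17400 (V = (144 + 156)*((2 + 7)² - 139) = 300*(9² - 139) = 300*(81 - 139) = 300*(-58) = -17400)
(-277 + 1/(480 + c(23)))*V = (-277 + 1/(480 + 3/2))*(-17400) = (-277 + 1/(963/2))*(-17400) = (-277 + 2/963)*(-17400) = -266749/963*(-17400) = 1547144200/321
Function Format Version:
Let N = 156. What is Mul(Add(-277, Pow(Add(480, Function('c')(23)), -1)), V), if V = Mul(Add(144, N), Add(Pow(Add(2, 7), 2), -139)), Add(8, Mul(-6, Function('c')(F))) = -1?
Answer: Rational(1547144200, 321) ≈ 4.8198e+6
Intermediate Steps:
Function('c')(F) = Rational(3, 2) (Function('c')(F) = Add(Rational(4, 3), Mul(Rational(-1, 6), -1)) = Add(Rational(4, 3), Rational(1, 6)) = Rational(3, 2))
V = -17400 (V = Mul(Add(144, 156), Add(Pow(Add(2, 7), 2), -139)) = Mul(300, Add(Pow(9, 2), -139)) = Mul(300, Add(81, -139)) = Mul(300, -58) = -17400)
Mul(Add(-277, Pow(Add(480, Function('c')(23)), -1)), V) = Mul(Add(-277, Pow(Add(480, Rational(3, 2)), -1)), -17400) = Mul(Add(-277, Pow(Rational(963, 2), -1)), -17400) = Mul(Add(-277, Rational(2, 963)), -17400) = Mul(Rational(-266749, 963), -17400) = Rational(1547144200, 321)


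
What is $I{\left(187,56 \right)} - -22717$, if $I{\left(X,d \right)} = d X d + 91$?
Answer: $609240$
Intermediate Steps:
$I{\left(X,d \right)} = 91 + X d^{2}$ ($I{\left(X,d \right)} = X d d + 91 = X d^{2} + 91 = 91 + X d^{2}$)
$I{\left(187,56 \right)} - -22717 = \left(91 + 187 \cdot 56^{2}\right) - -22717 = \left(91 + 187 \cdot 3136\right) + 22717 = \left(91 + 586432\right) + 22717 = 586523 + 22717 = 609240$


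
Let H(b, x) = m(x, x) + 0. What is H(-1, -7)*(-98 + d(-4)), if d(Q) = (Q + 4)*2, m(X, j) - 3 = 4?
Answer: -686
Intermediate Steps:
m(X, j) = 7 (m(X, j) = 3 + 4 = 7)
d(Q) = 8 + 2*Q (d(Q) = (4 + Q)*2 = 8 + 2*Q)
H(b, x) = 7 (H(b, x) = 7 + 0 = 7)
H(-1, -7)*(-98 + d(-4)) = 7*(-98 + (8 + 2*(-4))) = 7*(-98 + (8 - 8)) = 7*(-98 + 0) = 7*(-98) = -686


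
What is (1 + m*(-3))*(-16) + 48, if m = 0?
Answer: 32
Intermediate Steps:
(1 + m*(-3))*(-16) + 48 = (1 + 0*(-3))*(-16) + 48 = (1 + 0)*(-16) + 48 = 1*(-16) + 48 = -16 + 48 = 32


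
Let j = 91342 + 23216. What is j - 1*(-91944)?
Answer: 206502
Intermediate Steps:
j = 114558
j - 1*(-91944) = 114558 - 1*(-91944) = 114558 + 91944 = 206502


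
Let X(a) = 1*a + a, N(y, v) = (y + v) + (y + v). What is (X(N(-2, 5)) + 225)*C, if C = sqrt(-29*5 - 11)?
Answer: 474*I*sqrt(39) ≈ 2960.1*I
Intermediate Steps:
N(y, v) = 2*v + 2*y (N(y, v) = (v + y) + (v + y) = 2*v + 2*y)
X(a) = 2*a (X(a) = a + a = 2*a)
C = 2*I*sqrt(39) (C = sqrt(-145 - 11) = sqrt(-156) = 2*I*sqrt(39) ≈ 12.49*I)
(X(N(-2, 5)) + 225)*C = (2*(2*5 + 2*(-2)) + 225)*(2*I*sqrt(39)) = (2*(10 - 4) + 225)*(2*I*sqrt(39)) = (2*6 + 225)*(2*I*sqrt(39)) = (12 + 225)*(2*I*sqrt(39)) = 237*(2*I*sqrt(39)) = 474*I*sqrt(39)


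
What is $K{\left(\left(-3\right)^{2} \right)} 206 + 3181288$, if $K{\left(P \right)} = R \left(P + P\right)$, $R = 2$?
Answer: $3188704$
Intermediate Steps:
$K{\left(P \right)} = 4 P$ ($K{\left(P \right)} = 2 \left(P + P\right) = 2 \cdot 2 P = 4 P$)
$K{\left(\left(-3\right)^{2} \right)} 206 + 3181288 = 4 \left(-3\right)^{2} \cdot 206 + 3181288 = 4 \cdot 9 \cdot 206 + 3181288 = 36 \cdot 206 + 3181288 = 7416 + 3181288 = 3188704$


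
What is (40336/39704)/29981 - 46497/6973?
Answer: -6918518644525/1037552437019 ≈ -6.6681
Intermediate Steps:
(40336/39704)/29981 - 46497/6973 = (40336*(1/39704))*(1/29981) - 46497*1/6973 = (5042/4963)*(1/29981) - 46497/6973 = 5042/148795703 - 46497/6973 = -6918518644525/1037552437019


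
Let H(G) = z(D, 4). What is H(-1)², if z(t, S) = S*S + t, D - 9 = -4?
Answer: 441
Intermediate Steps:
D = 5 (D = 9 - 4 = 5)
z(t, S) = t + S² (z(t, S) = S² + t = t + S²)
H(G) = 21 (H(G) = 5 + 4² = 5 + 16 = 21)
H(-1)² = 21² = 441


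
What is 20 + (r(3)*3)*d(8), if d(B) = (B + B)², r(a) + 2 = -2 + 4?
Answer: 20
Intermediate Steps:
r(a) = 0 (r(a) = -2 + (-2 + 4) = -2 + 2 = 0)
d(B) = 4*B² (d(B) = (2*B)² = 4*B²)
20 + (r(3)*3)*d(8) = 20 + (0*3)*(4*8²) = 20 + 0*(4*64) = 20 + 0*256 = 20 + 0 = 20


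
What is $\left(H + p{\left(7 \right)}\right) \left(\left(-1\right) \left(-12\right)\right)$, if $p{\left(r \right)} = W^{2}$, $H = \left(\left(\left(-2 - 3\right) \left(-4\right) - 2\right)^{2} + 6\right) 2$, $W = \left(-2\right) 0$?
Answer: $7920$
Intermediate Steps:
$W = 0$
$H = 660$ ($H = \left(\left(\left(-5\right) \left(-4\right) - 2\right)^{2} + 6\right) 2 = \left(\left(20 - 2\right)^{2} + 6\right) 2 = \left(18^{2} + 6\right) 2 = \left(324 + 6\right) 2 = 330 \cdot 2 = 660$)
$p{\left(r \right)} = 0$ ($p{\left(r \right)} = 0^{2} = 0$)
$\left(H + p{\left(7 \right)}\right) \left(\left(-1\right) \left(-12\right)\right) = \left(660 + 0\right) \left(\left(-1\right) \left(-12\right)\right) = 660 \cdot 12 = 7920$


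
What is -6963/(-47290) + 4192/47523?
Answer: 529142329/2247362670 ≈ 0.23545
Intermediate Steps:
-6963/(-47290) + 4192/47523 = -6963*(-1/47290) + 4192*(1/47523) = 6963/47290 + 4192/47523 = 529142329/2247362670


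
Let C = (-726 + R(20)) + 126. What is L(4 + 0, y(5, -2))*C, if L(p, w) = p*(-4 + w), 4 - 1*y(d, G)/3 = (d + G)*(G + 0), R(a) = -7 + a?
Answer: -61048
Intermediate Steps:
y(d, G) = 12 - 3*G*(G + d) (y(d, G) = 12 - 3*(d + G)*(G + 0) = 12 - 3*(G + d)*G = 12 - 3*G*(G + d))
C = -587 (C = (-726 + (-7 + 20)) + 126 = (-726 + 13) + 126 = -713 + 126 = -587)
L(4 + 0, y(5, -2))*C = ((4 + 0)*(-4 + (12 - 3*(-2)**2 - 3*(-2)*5)))*(-587) = (4*(-4 + (12 - 3*4 + 30)))*(-587) = (4*(-4 + (12 - 12 + 30)))*(-587) = (4*(-4 + 30))*(-587) = (4*26)*(-587) = 104*(-587) = -61048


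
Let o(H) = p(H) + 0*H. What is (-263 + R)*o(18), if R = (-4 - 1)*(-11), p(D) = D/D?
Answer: -208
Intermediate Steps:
p(D) = 1
o(H) = 1 (o(H) = 1 + 0*H = 1 + 0 = 1)
R = 55 (R = -5*(-11) = 55)
(-263 + R)*o(18) = (-263 + 55)*1 = -208*1 = -208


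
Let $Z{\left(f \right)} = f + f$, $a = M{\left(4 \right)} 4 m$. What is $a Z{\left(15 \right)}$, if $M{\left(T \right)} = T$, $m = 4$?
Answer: $1920$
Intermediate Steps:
$a = 64$ ($a = 4 \cdot 4 \cdot 4 = 16 \cdot 4 = 64$)
$Z{\left(f \right)} = 2 f$
$a Z{\left(15 \right)} = 64 \cdot 2 \cdot 15 = 64 \cdot 30 = 1920$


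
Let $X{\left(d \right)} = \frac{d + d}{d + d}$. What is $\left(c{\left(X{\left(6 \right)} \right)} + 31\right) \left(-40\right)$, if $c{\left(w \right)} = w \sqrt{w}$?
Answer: $-1280$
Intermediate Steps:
$X{\left(d \right)} = 1$ ($X{\left(d \right)} = \frac{2 d}{2 d} = 2 d \frac{1}{2 d} = 1$)
$c{\left(w \right)} = w^{\frac{3}{2}}$
$\left(c{\left(X{\left(6 \right)} \right)} + 31\right) \left(-40\right) = \left(1^{\frac{3}{2}} + 31\right) \left(-40\right) = \left(1 + 31\right) \left(-40\right) = 32 \left(-40\right) = -1280$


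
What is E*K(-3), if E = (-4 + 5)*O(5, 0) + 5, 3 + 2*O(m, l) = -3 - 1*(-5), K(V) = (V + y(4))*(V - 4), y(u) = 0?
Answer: 189/2 ≈ 94.500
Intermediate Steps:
K(V) = V*(-4 + V) (K(V) = (V + 0)*(V - 4) = V*(-4 + V))
O(m, l) = -1/2 (O(m, l) = -3/2 + (-3 - 1*(-5))/2 = -3/2 + (-3 + 5)/2 = -3/2 + (1/2)*2 = -3/2 + 1 = -1/2)
E = 9/2 (E = (-4 + 5)*(-1/2) + 5 = 1*(-1/2) + 5 = -1/2 + 5 = 9/2 ≈ 4.5000)
E*K(-3) = 9*(-3*(-4 - 3))/2 = 9*(-3*(-7))/2 = (9/2)*21 = 189/2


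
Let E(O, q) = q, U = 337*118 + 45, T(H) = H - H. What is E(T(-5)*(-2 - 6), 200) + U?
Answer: 40011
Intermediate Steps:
T(H) = 0
U = 39811 (U = 39766 + 45 = 39811)
E(T(-5)*(-2 - 6), 200) + U = 200 + 39811 = 40011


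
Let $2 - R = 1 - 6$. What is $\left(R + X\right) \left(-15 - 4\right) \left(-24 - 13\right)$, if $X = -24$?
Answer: $-11951$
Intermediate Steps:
$R = 7$ ($R = 2 - \left(1 - 6\right) = 2 - -5 = 2 + 5 = 7$)
$\left(R + X\right) \left(-15 - 4\right) \left(-24 - 13\right) = \left(7 - 24\right) \left(-15 - 4\right) \left(-24 - 13\right) = - 17 \left(\left(-19\right) \left(-37\right)\right) = \left(-17\right) 703 = -11951$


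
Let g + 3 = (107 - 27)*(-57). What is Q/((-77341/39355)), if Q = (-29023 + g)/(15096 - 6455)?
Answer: 1321777030/668303581 ≈ 1.9778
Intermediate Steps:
g = -4563 (g = -3 + (107 - 27)*(-57) = -3 + 80*(-57) = -3 - 4560 = -4563)
Q = -33586/8641 (Q = (-29023 - 4563)/(15096 - 6455) = -33586/8641 ≈ -3.8868)
Q/((-77341/39355)) = -33586/(8641*((-77341/39355))) = -33586/(8641*((-77341*1/39355))) = -33586/(8641*(-77341/39355)) = -33586/8641*(-39355/77341) = 1321777030/668303581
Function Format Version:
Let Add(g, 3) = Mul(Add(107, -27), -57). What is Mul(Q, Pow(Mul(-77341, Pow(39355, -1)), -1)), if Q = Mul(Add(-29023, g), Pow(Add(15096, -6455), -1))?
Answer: Rational(1321777030, 668303581) ≈ 1.9778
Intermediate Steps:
g = -4563 (g = Add(-3, Mul(Add(107, -27), -57)) = Add(-3, Mul(80, -57)) = Add(-3, -4560) = -4563)
Q = Rational(-33586, 8641) (Q = Mul(Add(-29023, -4563), Pow(Add(15096, -6455), -1)) = Mul(-33586, Pow(8641, -1)) = Mul(-33586, Rational(1, 8641)) = Rational(-33586, 8641) ≈ -3.8868)
Mul(Q, Pow(Mul(-77341, Pow(39355, -1)), -1)) = Mul(Rational(-33586, 8641), Pow(Mul(-77341, Pow(39355, -1)), -1)) = Mul(Rational(-33586, 8641), Pow(Mul(-77341, Rational(1, 39355)), -1)) = Mul(Rational(-33586, 8641), Pow(Rational(-77341, 39355), -1)) = Mul(Rational(-33586, 8641), Rational(-39355, 77341)) = Rational(1321777030, 668303581)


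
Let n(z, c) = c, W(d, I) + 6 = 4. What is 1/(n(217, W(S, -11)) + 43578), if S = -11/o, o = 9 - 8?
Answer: 1/43576 ≈ 2.2948e-5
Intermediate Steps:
o = 1
S = -11 (S = -11/1 = -11*1 = -11)
W(d, I) = -2 (W(d, I) = -6 + 4 = -2)
1/(n(217, W(S, -11)) + 43578) = 1/(-2 + 43578) = 1/43576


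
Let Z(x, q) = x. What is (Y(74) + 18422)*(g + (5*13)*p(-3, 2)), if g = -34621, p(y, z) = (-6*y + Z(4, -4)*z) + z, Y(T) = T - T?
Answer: -604260022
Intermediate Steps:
Y(T) = 0
p(y, z) = -6*y + 5*z (p(y, z) = (-6*y + 4*z) + z = -6*y + 5*z)
(Y(74) + 18422)*(g + (5*13)*p(-3, 2)) = (0 + 18422)*(-34621 + (5*13)*(-6*(-3) + 5*2)) = 18422*(-34621 + 65*(18 + 10)) = 18422*(-34621 + 65*28) = 18422*(-34621 + 1820) = 18422*(-32801) = -604260022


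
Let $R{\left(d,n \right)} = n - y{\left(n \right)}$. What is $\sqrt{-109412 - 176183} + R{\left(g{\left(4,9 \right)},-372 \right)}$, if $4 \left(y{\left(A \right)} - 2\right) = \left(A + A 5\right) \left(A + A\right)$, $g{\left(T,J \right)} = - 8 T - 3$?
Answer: $-415526 + i \sqrt{285595} \approx -4.1553 \cdot 10^{5} + 534.41 i$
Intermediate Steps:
$g{\left(T,J \right)} = -3 - 8 T$
$y{\left(A \right)} = 2 + 3 A^{2}$ ($y{\left(A \right)} = 2 + \frac{\left(A + A 5\right) \left(A + A\right)}{4} = 2 + \frac{\left(A + 5 A\right) 2 A}{4} = 2 + \frac{6 A 2 A}{4} = 2 + \frac{12 A^{2}}{4} = 2 + 3 A^{2}$)
$R{\left(d,n \right)} = -2 + n - 3 n^{2}$ ($R{\left(d,n \right)} = n - \left(2 + 3 n^{2}\right) = -2 + n - 3 n^{2}$)
$\sqrt{-109412 - 176183} + R{\left(g{\left(4,9 \right)},-372 \right)} = \sqrt{-109412 - 176183} - \left(374 + 415152\right) = \sqrt{-285595} - 415526 = i \sqrt{285595} - 415526 = -415526 + i \sqrt{285595}$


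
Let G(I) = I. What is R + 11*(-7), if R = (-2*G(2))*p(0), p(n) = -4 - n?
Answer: -61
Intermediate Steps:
R = 16 (R = (-2*2)*(-4 - 1*0) = -4*(-4 + 0) = -4*(-4) = 16)
R + 11*(-7) = 16 + 11*(-7) = 16 - 77 = -61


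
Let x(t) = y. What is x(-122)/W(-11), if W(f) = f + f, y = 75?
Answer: -75/22 ≈ -3.4091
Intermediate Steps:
x(t) = 75
W(f) = 2*f
x(-122)/W(-11) = 75/((2*(-11))) = 75/(-22) = 75*(-1/22) = -75/22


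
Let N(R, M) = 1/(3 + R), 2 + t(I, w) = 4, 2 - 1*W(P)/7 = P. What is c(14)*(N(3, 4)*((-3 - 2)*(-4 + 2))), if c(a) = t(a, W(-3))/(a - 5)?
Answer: 10/27 ≈ 0.37037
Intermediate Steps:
W(P) = 14 - 7*P
t(I, w) = 2 (t(I, w) = -2 + 4 = 2)
c(a) = 2/(-5 + a) (c(a) = 2/(a - 5) = 2/(-5 + a))
c(14)*(N(3, 4)*((-3 - 2)*(-4 + 2))) = (2/(-5 + 14))*(((-3 - 2)*(-4 + 2))/(3 + 3)) = (2/9)*((-5*(-2))/6) = (2*(⅑))*((⅙)*10) = (2/9)*(5/3) = 10/27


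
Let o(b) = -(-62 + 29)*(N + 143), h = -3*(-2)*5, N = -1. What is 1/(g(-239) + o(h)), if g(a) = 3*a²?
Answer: 1/176049 ≈ 5.6802e-6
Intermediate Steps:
h = 30 (h = 6*5 = 30)
o(b) = 4686 (o(b) = -(-62 + 29)*(-1 + 143) = -(-33)*142 = -1*(-4686) = 4686)
1/(g(-239) + o(h)) = 1/(3*(-239)² + 4686) = 1/(3*57121 + 4686) = 1/(171363 + 4686) = 1/176049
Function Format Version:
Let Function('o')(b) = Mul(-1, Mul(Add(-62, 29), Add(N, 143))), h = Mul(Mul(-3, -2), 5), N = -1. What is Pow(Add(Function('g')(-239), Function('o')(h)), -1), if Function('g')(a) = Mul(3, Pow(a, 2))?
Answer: Rational(1, 176049) ≈ 5.6802e-6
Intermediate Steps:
h = 30 (h = Mul(6, 5) = 30)
Function('o')(b) = 4686 (Function('o')(b) = Mul(-1, Mul(Add(-62, 29), Add(-1, 143))) = Mul(-1, Mul(-33, 142)) = Mul(-1, -4686) = 4686)
Pow(Add(Function('g')(-239), Function('o')(h)), -1) = Pow(Add(Mul(3, Pow(-239, 2)), 4686), -1) = Pow(Add(Mul(3, 57121), 4686), -1) = Pow(Add(171363, 4686), -1) = Pow(176049, -1) = Rational(1, 176049)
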